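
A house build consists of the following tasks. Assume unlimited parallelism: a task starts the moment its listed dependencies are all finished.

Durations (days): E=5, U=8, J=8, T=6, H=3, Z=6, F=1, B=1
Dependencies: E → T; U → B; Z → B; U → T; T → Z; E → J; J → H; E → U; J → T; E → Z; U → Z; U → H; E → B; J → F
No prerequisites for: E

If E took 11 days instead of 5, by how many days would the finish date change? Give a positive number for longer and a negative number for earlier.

6

The binding path is E→U→T→Z→B = 5+8+6+6+1 = 26; finish at 26 days.
E is on the critical path; changing it to 11 makes that path 32 days.
The critical path is still E→U→T→Z→B; finish is now 32 days.
Change in finish: 32 − 26 = +6 days.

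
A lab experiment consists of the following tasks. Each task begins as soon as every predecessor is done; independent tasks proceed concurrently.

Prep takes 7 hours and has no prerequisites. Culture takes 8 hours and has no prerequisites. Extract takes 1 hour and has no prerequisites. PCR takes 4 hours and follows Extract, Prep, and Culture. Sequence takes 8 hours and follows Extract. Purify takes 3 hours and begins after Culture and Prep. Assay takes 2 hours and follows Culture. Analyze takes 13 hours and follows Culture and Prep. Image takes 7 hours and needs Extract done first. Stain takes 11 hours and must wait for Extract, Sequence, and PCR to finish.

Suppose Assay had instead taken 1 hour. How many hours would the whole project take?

Critical path before the change: Culture→PCR→Stain = 8+4+11 = 23 giving 23 hours.
Assay is off the critical path — its longest chain is 10 hours, giving 13 of slack.
No other chain overtakes it, so the finish is 23 hours.

23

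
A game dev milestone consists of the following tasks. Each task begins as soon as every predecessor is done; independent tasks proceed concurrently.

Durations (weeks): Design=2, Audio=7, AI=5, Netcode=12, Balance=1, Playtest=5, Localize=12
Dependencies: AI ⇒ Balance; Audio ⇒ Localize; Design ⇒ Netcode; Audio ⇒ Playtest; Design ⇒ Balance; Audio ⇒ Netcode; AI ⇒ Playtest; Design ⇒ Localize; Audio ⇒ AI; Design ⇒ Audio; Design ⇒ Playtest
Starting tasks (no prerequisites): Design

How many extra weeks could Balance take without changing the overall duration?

Critical path: Design→Audio→Netcode = 2+7+12 = 21, so the finish is 21 weeks.
The longest chain containing Balance totals 15 weeks.
Float = 21 − 15 = 6.

6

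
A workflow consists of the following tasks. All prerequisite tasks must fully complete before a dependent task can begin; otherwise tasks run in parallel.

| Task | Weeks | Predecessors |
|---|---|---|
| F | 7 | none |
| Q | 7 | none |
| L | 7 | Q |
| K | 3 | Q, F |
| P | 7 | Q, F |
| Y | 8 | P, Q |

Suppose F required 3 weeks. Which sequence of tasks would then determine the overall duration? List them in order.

Q, P, Y

Baseline: F→P→Y = 7+7+8 = 22 → 22 weeks.
F lies on that path, so at 3 weeks the path becomes 18 weeks.
The binding chain switches to Q→P→Y = 7+7+8 = 22; finish 22 weeks.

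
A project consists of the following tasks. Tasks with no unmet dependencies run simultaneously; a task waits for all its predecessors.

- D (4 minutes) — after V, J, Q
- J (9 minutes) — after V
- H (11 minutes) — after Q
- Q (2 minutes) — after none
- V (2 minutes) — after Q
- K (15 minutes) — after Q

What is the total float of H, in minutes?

4

Critical path: Q→K = 2+15 = 17, so the finish is 17 minutes.
Longest path through H: 13 minutes (earliest finish 13, latest finish 17).
Slack of H = 6 − 2 = 4 minutes.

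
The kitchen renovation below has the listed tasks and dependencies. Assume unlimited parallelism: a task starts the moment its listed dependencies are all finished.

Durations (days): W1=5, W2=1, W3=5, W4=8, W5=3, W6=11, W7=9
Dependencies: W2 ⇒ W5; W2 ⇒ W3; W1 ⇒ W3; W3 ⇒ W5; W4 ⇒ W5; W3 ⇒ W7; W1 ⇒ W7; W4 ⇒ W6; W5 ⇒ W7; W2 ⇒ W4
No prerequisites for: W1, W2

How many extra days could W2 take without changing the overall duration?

1

W1→W3→W5→W7 = 5+5+3+9 = 22 sets the makespan at 22 days.
The longest chain containing W2 totals 21 days.
Float = 22 − 21 = 1.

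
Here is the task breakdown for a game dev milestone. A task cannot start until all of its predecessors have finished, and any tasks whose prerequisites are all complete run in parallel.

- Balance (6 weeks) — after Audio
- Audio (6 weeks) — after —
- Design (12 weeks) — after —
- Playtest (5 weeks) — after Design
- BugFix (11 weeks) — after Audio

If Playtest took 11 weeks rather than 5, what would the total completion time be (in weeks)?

23

Actual critical path: Design→Playtest = 12+5 = 17 ⇒ 17 weeks.
Since Playtest is critical, the +6 change carries straight to that chain (now 23 weeks).
The critical path is still Design→Playtest; finish is now 23 weeks.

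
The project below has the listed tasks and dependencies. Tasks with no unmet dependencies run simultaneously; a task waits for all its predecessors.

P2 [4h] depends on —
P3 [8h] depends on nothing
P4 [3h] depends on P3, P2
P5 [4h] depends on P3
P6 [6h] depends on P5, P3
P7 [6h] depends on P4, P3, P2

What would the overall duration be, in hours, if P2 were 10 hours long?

19

Baseline: P3→P5→P6 = 8+4+6 = 18 → 18 hours.
P2 has 5 hours of float (longest path through it is 13).
Now P2→P4→P7 = 10+3+6 = 19 is longest, so the finish becomes 19 hours.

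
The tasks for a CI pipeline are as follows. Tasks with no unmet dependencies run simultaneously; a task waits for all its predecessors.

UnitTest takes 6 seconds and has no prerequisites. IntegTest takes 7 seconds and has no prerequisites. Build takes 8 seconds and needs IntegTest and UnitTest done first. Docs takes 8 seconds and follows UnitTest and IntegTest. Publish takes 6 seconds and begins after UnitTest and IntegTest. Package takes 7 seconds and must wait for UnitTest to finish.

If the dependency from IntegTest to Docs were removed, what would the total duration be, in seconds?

Before: longest chain IntegTest→Build = 7+8 = 15, finish 15.
Without IntegTest→Docs, Docs's earliest start moves from 7 to 6.
The longest chain is now IntegTest→Build = 7+8 = 15, so the CI pipeline takes 15 seconds.

15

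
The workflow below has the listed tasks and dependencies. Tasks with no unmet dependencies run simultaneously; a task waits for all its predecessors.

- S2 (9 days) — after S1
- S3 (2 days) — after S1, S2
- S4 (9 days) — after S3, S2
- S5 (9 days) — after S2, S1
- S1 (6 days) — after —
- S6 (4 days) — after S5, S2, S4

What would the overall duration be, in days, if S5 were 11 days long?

Baseline: S1→S2→S3→S4→S6 = 6+9+2+9+4 = 30 → 30 days.
S5 has 2 days of float (longest path through it is 28).
No other chain overtakes it, so the finish is 30 days.

30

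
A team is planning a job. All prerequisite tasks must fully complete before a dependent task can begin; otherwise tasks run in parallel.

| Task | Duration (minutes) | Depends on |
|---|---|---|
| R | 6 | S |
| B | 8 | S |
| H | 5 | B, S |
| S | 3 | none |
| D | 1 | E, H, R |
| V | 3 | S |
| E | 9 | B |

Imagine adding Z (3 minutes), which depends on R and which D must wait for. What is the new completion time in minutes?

Originally the schedule takes 21 minutes.
With Z inserted, D now waits for max(E, H, R, Z).
New critical path: S→B→E→D = 3+8+9+1 = 21 ⇒ 21 minutes.

21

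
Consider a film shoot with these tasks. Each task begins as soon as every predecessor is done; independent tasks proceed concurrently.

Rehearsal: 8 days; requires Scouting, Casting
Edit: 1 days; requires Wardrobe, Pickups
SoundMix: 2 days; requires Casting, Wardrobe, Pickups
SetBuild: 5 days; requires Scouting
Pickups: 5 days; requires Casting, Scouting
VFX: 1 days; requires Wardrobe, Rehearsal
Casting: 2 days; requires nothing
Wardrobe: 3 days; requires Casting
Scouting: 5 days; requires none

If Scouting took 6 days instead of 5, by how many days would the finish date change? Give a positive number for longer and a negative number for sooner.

Baseline: Scouting→Rehearsal→VFX = 5+8+1 = 14 → 14 days.
Scouting lies on that path, so at 6 days the path becomes 15 days.
The critical path is still Scouting→Rehearsal→VFX; finish is now 15 days.
Change in finish: 15 − 14 = +1 days.

1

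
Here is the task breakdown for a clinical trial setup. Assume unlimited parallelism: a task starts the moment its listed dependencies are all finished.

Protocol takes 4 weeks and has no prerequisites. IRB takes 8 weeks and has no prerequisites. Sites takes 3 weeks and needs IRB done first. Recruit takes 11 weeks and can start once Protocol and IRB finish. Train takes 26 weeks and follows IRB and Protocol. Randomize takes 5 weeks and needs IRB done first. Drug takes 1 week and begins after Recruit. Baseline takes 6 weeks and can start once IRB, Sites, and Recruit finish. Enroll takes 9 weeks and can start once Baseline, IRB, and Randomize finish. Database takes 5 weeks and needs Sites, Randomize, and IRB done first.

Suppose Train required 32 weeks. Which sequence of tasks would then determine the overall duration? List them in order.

IRB, Train

The binding path is IRB→Train = 8+26 = 34; finish at 34 weeks.
Train is on the critical path; changing it to 32 makes that path 40 weeks.
The critical path is still IRB→Train; finish is now 40 weeks.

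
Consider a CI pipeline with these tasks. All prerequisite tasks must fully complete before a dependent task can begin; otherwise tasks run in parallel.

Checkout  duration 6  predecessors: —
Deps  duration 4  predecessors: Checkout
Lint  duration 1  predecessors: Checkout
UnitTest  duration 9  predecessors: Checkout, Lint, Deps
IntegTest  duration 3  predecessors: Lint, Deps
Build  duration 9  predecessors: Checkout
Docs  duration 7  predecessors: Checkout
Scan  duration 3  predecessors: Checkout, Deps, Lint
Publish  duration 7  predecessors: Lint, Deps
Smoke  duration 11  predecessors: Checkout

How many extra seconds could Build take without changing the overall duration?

4

Checkout→Deps→UnitTest = 6+4+9 = 19 sets the makespan at 19 seconds.
Build finishes as early as 15 and must finish by 19.
Float = 19 − 15 = 4.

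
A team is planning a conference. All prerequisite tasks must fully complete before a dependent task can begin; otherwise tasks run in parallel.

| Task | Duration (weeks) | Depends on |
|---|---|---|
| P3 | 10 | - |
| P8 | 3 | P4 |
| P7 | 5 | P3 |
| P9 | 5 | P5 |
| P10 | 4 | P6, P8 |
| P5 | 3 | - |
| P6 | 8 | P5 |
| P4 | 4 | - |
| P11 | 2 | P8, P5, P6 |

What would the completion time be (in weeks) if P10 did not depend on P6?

15

With the dependency in place, P3→P7 = 10+5 = 15 sets the finish at 15 weeks.
Without P6→P10, P10's earliest start moves from 11 to 7.
After: P3→P7 = 10+5 = 15 → 15 weeks.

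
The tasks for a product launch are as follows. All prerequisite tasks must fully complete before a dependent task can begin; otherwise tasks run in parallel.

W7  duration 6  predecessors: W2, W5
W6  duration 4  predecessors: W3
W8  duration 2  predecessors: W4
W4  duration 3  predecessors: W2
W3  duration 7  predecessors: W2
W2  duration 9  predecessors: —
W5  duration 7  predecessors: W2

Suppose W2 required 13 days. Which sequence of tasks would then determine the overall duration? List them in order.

W2, W5, W7

Baseline: W2→W5→W7 = 9+7+6 = 22 → 22 days.
Since W2 is critical, the +4 change carries straight to that chain (now 26 days).
The critical path is still W2→W5→W7; finish is now 26 days.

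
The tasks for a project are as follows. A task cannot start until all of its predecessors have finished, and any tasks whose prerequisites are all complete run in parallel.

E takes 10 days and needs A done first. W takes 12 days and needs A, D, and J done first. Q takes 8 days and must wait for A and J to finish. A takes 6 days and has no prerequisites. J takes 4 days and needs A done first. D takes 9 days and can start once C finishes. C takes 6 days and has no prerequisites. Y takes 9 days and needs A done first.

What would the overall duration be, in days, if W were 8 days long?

23

Actual critical path: C→D→W = 6+9+12 = 27 ⇒ 27 days.
W is on the critical path; changing it to 8 makes that path 23 days.
The critical path is still C→D→W; finish is now 23 days.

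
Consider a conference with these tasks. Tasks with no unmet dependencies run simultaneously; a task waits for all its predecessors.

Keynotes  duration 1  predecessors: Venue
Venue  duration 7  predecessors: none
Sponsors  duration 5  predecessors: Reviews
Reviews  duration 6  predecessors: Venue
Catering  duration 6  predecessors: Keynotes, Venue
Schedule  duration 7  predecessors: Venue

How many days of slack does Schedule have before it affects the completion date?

The longest chain is Venue→Reviews→Sponsors = 7+6+5 = 18; overall finish 18 days.
Longest path through Schedule: 14 days (earliest finish 14, latest finish 18).
Slack of Schedule = 11 − 7 = 4 days.

4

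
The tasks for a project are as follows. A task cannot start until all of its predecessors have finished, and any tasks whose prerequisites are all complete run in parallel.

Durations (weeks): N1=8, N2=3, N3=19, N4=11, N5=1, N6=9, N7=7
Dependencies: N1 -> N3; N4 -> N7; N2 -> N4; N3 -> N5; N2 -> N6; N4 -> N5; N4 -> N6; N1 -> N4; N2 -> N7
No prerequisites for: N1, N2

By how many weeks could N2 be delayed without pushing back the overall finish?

5

Critical path: N1→N3→N5 = 8+19+1 = 28, so the finish is 28 weeks.
The longest chain containing N2 totals 23 weeks.
Slack of N2 = 5 − 0 = 5 weeks.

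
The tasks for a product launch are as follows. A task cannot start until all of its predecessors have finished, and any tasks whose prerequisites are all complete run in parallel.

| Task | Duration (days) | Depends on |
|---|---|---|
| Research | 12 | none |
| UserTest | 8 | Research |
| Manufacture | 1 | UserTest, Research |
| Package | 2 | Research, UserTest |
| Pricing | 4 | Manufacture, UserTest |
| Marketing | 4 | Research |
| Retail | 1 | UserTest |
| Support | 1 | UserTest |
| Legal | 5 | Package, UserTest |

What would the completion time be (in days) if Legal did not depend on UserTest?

27

Original critical path: Research→UserTest→Package→Legal = 12+8+2+5 = 27 ⇒ 27 days.
Dropping UserTest→Legal doesn't change Legal's earliest start (22); another predecessor still binds.
After: Research→UserTest→Package→Legal = 12+8+2+5 = 27 → 27 days.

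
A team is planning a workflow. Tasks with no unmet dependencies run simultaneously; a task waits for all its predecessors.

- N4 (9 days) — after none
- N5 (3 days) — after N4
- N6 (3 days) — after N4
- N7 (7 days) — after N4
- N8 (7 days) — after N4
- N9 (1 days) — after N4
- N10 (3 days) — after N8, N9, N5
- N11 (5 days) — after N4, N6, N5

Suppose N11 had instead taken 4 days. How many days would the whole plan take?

19

Baseline: N4→N8→N10 = 9+7+3 = 19 → 19 days.
The longest path through N11 is only 17 days, so N11 has float 2.
That remains the longest chain; total 19 days.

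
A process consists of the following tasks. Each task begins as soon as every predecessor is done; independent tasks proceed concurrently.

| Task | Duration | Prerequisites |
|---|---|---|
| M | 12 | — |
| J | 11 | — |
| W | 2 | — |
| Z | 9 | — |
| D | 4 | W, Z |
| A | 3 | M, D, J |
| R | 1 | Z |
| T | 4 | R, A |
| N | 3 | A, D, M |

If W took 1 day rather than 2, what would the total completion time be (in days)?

20

Baseline: Z→D→A→T = 9+4+3+4 = 20 → 20 days.
The longest path through W is only 13 days, so W has float 7.
No other chain overtakes it, so the finish is 20 days.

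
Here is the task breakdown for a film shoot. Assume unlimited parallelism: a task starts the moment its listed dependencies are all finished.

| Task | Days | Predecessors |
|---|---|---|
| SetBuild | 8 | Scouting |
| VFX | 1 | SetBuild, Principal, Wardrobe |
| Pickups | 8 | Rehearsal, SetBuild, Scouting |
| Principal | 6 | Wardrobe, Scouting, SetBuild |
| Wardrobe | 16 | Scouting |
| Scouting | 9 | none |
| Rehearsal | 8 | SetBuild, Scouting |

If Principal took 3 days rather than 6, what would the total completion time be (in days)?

Actual critical path: Scouting→SetBuild→Rehearsal→Pickups = 9+8+8+8 = 33 ⇒ 33 days.
The longest path through Principal is only 32 days, so Principal has float 1.
No other chain overtakes it, so the finish is 33 days.

33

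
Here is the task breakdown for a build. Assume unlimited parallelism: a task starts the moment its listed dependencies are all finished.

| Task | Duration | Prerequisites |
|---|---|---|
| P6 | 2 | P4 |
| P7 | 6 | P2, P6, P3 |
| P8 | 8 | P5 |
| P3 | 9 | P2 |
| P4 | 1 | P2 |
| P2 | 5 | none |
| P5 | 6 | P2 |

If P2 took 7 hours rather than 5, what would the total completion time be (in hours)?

As given, the longest chain is P2→P3→P7 = 5+9+6 = 20, so the finish is 20 hours.
P2 lies on that path, so at 7 hours the path becomes 22 hours.
The critical path is still P2→P3→P7; finish is now 22 hours.

22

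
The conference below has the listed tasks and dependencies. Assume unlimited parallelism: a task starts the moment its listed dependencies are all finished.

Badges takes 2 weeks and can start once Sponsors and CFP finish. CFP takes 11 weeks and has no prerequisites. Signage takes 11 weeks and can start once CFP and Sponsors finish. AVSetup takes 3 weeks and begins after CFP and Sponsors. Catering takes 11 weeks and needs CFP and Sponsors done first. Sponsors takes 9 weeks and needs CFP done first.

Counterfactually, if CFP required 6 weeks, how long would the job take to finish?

As given, the longest chain is CFP→Sponsors→Catering = 11+9+11 = 31, so the finish is 31 weeks.
CFP lies on that path, so at 6 weeks the path becomes 26 weeks.
The critical path is still CFP→Sponsors→Catering; finish is now 26 weeks.

26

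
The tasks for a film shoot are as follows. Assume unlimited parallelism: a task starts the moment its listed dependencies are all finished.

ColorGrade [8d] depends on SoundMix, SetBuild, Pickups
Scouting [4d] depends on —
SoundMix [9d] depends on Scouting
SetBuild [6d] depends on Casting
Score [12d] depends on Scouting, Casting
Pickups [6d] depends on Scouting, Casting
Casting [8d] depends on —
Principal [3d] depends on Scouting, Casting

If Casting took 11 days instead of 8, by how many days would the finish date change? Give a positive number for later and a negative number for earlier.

Baseline: Casting→SetBuild→ColorGrade = 8+6+8 = 22 → 22 days.
Casting is on the critical path; changing it to 11 makes that path 25 days.
The critical path is still Casting→SetBuild→ColorGrade; finish is now 25 days.
Change in finish: 25 − 22 = +3 days.

3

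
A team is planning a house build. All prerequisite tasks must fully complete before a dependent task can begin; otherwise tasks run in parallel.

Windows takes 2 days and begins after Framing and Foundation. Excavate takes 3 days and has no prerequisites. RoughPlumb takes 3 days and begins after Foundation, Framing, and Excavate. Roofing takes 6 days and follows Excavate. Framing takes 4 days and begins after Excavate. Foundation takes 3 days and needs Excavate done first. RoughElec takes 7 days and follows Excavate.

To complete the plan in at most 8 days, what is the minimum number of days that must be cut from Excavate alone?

2

Current finish: 10 days; target: 8.
Excavate is on every critical path, so each day cut from Excavate cuts the finish by one (this holds down to a finish of 8).
Need 10 − 8 = 2 days off Excavate → Excavate becomes 1 day, finish becomes 8.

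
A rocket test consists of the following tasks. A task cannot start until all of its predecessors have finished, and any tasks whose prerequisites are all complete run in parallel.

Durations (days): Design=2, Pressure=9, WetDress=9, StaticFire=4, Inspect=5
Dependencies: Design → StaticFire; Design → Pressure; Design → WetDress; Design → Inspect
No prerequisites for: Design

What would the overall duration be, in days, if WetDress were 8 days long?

11

Critical path before the change: Design→WetDress = 2+9 = 11 giving 11 days.
WetDress lies on that path, so at 8 days the path becomes 10 days.
The binding chain switches to Design→Pressure = 2+9 = 11; finish 11 days.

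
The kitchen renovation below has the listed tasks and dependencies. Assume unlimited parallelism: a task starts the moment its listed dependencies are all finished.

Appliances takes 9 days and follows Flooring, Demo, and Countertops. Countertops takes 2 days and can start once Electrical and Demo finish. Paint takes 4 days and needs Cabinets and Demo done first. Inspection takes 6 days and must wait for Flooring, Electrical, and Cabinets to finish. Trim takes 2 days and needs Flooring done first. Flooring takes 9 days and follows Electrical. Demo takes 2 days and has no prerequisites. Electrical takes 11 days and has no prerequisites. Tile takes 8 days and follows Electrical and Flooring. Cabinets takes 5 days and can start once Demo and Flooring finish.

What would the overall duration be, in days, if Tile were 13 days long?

As given, the longest chain is Electrical→Flooring→Cabinets→Inspection = 11+9+5+6 = 31, so the finish is 31 days.
Tile has 3 days of float (longest path through it is 28).
New critical path: Electrical→Flooring→Tile = 11+9+13 = 33 ⇒ 33 days.

33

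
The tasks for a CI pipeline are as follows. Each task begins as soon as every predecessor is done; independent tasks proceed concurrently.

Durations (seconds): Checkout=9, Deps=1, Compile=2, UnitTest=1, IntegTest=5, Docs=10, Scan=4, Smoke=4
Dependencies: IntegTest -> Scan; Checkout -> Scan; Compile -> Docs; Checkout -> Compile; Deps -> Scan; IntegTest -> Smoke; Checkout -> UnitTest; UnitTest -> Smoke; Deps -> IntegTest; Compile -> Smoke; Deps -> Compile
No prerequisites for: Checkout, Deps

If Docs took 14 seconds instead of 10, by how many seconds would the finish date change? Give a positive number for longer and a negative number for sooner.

Baseline: Checkout→Compile→Docs = 9+2+10 = 21 → 21 seconds.
Since Docs is critical, the +4 change carries straight to that chain (now 25 seconds).
That remains the longest chain; total 25 seconds.
Change in finish: 25 − 21 = +4 seconds.

4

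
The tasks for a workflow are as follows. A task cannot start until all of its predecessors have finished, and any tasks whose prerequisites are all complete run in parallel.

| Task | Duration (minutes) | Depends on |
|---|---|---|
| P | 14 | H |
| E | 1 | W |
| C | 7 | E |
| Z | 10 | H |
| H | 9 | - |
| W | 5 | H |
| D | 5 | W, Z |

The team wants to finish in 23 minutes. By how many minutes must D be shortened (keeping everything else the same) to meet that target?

1

Current finish: 24 minutes; target: 23.
D is on every critical path, so each minute cut from D cuts the finish by one (this holds down to a finish of 23).
Need 24 − 23 = 1 minute off D → D becomes 4 minutes, finish becomes 23.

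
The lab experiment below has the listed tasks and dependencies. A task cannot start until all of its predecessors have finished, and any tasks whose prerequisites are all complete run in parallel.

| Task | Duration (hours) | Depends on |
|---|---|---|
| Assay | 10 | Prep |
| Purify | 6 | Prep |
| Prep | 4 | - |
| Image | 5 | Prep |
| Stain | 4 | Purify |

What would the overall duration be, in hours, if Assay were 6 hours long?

As given, the longest chain is Prep→Assay = 4+10 = 14, so the finish is 14 hours.
Assay is on the critical path; changing it to 6 makes that path 10 hours.
New critical path: Prep→Purify→Stain = 4+6+4 = 14 ⇒ 14 hours.

14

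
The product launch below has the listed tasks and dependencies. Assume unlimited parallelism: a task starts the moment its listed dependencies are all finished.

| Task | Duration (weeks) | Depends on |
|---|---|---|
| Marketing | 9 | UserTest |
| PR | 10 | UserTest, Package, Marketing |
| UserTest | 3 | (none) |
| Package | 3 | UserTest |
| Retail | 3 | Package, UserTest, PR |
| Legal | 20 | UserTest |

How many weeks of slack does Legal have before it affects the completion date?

UserTest→Marketing→PR→Retail = 3+9+10+3 = 25 sets the makespan at 25 weeks.
Longest path through Legal: 23 weeks (earliest finish 23, latest finish 25).
Slack of Legal = 5 − 3 = 2 weeks.

2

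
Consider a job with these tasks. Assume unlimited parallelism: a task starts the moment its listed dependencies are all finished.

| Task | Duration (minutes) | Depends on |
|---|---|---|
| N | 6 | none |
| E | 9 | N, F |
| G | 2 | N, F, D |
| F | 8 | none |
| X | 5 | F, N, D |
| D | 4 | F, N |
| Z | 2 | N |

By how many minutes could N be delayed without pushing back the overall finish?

2

F→D→X = 8+4+5 = 17 sets the makespan at 17 minutes.
N finishes as early as 6 and must finish by 8.
Slack of N = 2 − 0 = 2 minutes.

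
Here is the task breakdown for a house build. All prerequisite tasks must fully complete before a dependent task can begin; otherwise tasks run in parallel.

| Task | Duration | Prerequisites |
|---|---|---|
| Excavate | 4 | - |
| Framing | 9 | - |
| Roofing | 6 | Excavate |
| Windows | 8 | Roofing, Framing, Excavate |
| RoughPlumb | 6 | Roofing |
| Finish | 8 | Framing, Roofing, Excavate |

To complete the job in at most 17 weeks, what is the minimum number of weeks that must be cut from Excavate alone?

Current finish: 18 weeks; target: 17.
Excavate is on every critical path, so each week cut from Excavate cuts the finish by one (this holds down to a finish of 17).
Need 18 − 17 = 1 week off Excavate → Excavate becomes 3 weeks, finish becomes 17.

1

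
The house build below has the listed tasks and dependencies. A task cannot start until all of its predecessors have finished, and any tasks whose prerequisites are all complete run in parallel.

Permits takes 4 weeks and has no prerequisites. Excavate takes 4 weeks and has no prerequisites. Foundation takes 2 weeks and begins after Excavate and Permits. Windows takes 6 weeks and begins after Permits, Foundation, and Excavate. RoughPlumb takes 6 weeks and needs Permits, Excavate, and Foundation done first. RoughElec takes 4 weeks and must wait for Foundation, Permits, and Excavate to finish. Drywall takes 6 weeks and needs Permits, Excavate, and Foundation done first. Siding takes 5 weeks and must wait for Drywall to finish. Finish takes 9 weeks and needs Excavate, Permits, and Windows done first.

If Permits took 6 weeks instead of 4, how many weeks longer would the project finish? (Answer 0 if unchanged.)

As given, the longest chain is Permits→Foundation→Windows→Finish = 4+2+6+9 = 21, so the finish is 21 weeks.
Permits lies on that path, so at 6 weeks the path becomes 23 weeks.
That remains the longest chain; total 23 weeks.
Change in finish: 23 − 21 = +2 weeks.

2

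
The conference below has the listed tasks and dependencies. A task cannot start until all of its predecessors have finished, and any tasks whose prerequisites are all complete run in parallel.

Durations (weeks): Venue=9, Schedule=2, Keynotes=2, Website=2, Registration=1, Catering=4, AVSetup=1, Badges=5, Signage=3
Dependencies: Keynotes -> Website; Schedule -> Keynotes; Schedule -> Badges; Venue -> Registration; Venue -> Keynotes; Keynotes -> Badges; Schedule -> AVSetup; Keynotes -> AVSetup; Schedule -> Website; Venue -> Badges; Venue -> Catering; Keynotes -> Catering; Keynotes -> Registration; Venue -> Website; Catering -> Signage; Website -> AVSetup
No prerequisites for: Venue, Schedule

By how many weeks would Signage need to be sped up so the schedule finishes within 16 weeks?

2

Current finish: 18 weeks; target: 16.
Signage is on every critical path, so each week cut from Signage cuts the finish by one (this holds down to a finish of 16).
Need 18 − 16 = 2 weeks off Signage → Signage becomes 1 week, finish becomes 16.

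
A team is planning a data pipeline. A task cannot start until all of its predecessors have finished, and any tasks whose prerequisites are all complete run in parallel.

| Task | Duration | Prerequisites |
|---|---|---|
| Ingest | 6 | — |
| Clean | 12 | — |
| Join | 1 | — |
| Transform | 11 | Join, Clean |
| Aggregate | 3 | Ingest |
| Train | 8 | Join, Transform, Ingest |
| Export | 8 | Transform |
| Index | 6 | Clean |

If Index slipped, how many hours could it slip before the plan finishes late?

13

Clean→Transform→Train = 12+11+8 = 31 sets the makespan at 31 hours.
Index finishes as early as 18 and must finish by 31.
Slack of Index = 25 − 12 = 13 hours.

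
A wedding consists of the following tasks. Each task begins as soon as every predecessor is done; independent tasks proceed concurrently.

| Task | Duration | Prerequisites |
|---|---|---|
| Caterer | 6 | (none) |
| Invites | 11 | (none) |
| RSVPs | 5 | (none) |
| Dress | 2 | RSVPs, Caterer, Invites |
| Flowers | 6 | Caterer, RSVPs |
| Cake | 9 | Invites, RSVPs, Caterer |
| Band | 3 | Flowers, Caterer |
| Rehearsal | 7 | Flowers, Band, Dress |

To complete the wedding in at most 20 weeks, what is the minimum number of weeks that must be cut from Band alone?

2

Current finish: 22 weeks; target: 20.
Band is on every critical path, so each week cut from Band cuts the finish by one (this holds down to a finish of 20).
Need 22 − 20 = 2 weeks off Band → Band becomes 1 week, finish becomes 20.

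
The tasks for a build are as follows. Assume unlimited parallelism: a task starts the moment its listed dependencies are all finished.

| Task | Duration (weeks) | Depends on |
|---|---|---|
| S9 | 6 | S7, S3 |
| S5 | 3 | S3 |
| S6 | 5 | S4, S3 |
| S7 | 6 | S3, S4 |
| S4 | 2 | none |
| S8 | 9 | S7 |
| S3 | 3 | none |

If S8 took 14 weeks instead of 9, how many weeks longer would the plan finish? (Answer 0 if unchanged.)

5

Critical path before the change: S3→S7→S8 = 3+6+9 = 18 giving 18 weeks.
Since S8 is critical, the +5 change carries straight to that chain (now 23 weeks).
That remains the longest chain; total 23 weeks.
Change in finish: 23 − 18 = +5 weeks.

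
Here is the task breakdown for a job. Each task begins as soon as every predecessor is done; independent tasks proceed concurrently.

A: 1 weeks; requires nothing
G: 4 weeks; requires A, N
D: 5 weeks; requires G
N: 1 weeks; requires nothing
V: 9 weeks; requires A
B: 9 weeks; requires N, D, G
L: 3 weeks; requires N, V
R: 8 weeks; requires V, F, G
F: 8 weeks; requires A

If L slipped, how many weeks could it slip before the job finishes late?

6

The longest chain is A→G→D→B = 1+4+5+9 = 19; overall finish 19 weeks.
L finishes as early as 13 and must finish by 19.
So L can slip 19 − 13 = 6 weeks.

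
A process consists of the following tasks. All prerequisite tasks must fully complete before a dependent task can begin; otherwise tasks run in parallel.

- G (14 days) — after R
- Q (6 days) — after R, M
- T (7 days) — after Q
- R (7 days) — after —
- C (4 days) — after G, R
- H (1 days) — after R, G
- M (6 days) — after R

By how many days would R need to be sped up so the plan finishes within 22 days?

4

Current finish: 26 days; target: 22.
R is on every critical path, so each day cut from R cuts the finish by one (this holds down to a finish of 20).
Need 26 − 22 = 4 days off R → R becomes 3 days, finish becomes 22.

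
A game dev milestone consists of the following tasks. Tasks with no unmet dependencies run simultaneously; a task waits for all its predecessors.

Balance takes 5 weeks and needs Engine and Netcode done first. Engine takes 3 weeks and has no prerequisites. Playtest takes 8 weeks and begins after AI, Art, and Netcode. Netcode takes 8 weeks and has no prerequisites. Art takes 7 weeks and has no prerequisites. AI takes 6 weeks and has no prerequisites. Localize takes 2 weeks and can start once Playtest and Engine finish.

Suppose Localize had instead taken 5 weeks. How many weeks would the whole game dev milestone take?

21

The binding path is Netcode→Playtest→Localize = 8+8+2 = 18; finish at 18 weeks.
Localize lies on that path, so at 5 weeks the path becomes 21 weeks.
No other chain overtakes it, so the finish is 21 weeks.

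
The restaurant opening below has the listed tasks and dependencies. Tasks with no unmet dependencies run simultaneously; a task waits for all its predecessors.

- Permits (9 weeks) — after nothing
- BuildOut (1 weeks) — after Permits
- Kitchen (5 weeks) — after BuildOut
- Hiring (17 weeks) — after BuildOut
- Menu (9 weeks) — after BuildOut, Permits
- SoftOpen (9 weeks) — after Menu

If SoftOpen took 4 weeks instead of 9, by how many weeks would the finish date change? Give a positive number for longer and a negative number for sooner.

-1

The binding path is Permits→BuildOut→Menu→SoftOpen = 9+1+9+9 = 28; finish at 28 weeks.
SoftOpen is on the critical path; changing it to 4 makes that path 23 weeks.
The binding chain switches to Permits→BuildOut→Hiring = 9+1+17 = 27; finish 27 weeks.
Change in finish: 27 − 28 = -1 weeks.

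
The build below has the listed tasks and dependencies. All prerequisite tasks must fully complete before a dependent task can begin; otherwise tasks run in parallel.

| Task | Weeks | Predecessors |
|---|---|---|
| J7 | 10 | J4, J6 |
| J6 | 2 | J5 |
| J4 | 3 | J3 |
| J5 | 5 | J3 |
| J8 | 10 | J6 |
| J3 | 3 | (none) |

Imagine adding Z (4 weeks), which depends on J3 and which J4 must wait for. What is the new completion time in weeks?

20

Originally the job takes 20 weeks.
With Z inserted, J4 now waits for max(J3, Z).
New critical path: J3→Z→J4→J7 = 3+4+3+10 = 20 ⇒ 20 weeks.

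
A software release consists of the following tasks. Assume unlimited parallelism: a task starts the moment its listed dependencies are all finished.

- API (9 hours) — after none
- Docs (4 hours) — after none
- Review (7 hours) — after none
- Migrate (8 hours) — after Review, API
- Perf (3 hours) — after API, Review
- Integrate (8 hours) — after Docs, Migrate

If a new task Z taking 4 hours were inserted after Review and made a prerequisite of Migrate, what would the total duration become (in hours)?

Originally the job takes 25 hours.
With Z inserted, Migrate now waits for max(Review, API, Z).
New critical path: Review→Z→Migrate→Integrate = 7+4+8+8 = 27 ⇒ 27 hours.

27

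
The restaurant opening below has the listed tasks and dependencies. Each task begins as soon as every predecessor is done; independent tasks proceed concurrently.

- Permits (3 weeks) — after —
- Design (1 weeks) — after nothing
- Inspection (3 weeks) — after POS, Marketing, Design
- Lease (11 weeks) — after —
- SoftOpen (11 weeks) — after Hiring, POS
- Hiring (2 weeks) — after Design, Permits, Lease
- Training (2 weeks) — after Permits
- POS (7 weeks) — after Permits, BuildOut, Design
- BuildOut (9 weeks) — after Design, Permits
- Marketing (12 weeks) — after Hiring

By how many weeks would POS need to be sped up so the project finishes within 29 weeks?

Current finish: 30 weeks; target: 29.
POS is on every critical path, so each week cut from POS cuts the finish by one (this holds down to a finish of 28).
Need 30 − 29 = 1 week off POS → POS becomes 6 weeks, finish becomes 29.

1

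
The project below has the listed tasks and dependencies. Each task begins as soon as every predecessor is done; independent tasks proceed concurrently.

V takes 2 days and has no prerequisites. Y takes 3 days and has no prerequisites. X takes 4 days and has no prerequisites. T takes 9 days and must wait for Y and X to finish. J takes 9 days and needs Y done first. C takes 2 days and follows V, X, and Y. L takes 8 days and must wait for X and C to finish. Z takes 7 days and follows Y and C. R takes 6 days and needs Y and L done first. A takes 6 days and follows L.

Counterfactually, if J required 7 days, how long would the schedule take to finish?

Baseline: X→C→L→R = 4+2+8+6 = 20 → 20 days.
The longest path through J is only 12 days, so J has float 8.
The critical path is still X→C→L→R; finish is now 20 days.

20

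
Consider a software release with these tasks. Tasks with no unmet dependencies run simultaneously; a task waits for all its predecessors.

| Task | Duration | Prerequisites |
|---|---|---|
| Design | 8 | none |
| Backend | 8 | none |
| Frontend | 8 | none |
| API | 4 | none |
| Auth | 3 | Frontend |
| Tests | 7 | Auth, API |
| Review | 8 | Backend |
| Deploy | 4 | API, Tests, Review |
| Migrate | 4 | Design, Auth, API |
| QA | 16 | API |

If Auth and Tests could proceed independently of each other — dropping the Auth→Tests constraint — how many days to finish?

With the dependency in place, Frontend→Auth→Tests→Deploy = 8+3+7+4 = 22 sets the finish at 22 days.
Without Auth→Tests, Tests's earliest start moves from 11 to 4.
New critical path: Backend→Review→Deploy = 8+8+4 = 20 ⇒ 20 days.

20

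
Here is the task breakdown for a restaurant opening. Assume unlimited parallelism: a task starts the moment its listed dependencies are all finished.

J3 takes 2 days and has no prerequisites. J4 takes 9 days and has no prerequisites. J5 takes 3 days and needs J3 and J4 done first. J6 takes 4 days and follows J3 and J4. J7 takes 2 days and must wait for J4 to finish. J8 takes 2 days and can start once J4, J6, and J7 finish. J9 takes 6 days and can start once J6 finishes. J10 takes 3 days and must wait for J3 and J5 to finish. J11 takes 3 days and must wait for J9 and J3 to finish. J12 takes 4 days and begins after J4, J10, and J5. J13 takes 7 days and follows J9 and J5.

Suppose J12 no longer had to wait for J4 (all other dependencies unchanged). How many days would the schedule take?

Before: longest chain J4→J6→J9→J13 = 9+4+6+7 = 26, finish 26.
Dropping J4→J12 doesn't change J12's earliest start (15); another predecessor still binds.
New critical path: J4→J6→J9→J13 = 9+4+6+7 = 26 ⇒ 26 days.

26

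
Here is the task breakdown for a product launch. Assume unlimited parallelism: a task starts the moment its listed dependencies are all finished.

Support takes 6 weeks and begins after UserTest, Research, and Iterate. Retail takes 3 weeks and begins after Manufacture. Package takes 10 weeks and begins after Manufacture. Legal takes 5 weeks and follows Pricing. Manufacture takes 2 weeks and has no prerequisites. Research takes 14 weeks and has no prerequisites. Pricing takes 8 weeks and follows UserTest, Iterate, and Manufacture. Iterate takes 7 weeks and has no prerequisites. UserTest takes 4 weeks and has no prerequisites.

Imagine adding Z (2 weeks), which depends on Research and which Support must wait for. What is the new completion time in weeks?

22

Originally the schedule takes 20 weeks.
With Z inserted, Support now waits for max(UserTest, Research, Iterate, Z).
New critical path: Research→Z→Support = 14+2+6 = 22 ⇒ 22 weeks.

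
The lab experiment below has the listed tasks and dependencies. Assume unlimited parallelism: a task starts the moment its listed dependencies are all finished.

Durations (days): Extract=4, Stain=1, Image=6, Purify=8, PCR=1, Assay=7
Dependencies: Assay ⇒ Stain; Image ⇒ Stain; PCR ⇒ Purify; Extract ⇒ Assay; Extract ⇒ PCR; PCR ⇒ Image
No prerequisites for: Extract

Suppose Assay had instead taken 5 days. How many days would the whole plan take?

As given, the longest chain is Extract→PCR→Purify = 4+1+8 = 13, so the finish is 13 days.
The longest path through Assay is only 12 days, so Assay has float 1.
The critical path is still Extract→PCR→Purify; finish is now 13 days.

13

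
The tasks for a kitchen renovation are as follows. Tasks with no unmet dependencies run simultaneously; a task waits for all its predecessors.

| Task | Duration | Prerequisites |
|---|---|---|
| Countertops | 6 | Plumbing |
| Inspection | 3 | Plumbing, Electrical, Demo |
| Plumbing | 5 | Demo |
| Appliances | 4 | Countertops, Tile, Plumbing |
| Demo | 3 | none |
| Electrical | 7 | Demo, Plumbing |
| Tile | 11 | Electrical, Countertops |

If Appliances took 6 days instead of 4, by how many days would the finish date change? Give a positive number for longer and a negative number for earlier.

Actual critical path: Demo→Plumbing→Electrical→Tile→Appliances = 3+5+7+11+4 = 30 ⇒ 30 days.
Since Appliances is critical, the +2 change carries straight to that chain (now 32 days).
No other chain overtakes it, so the finish is 32 days.
Change in finish: 32 − 30 = +2 days.

2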